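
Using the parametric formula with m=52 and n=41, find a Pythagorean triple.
(1023, 4264, 4385)

Euclid's formula: a = m² - n², b = 2mn, c = m² + n²
m = 52, n = 41
a = 52² - 41² = 2704 - 1681 = 1023
b = 2 × 52 × 41 = 4264
c = 52² + 41² = 2704 + 1681 = 4385
Verification: 1023² + 4264² = 1046529 + 18181696 = 19228225 = 4385² ✓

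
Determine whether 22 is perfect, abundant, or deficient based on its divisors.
deficient

Proper divisors of 22: sum = 1 + 2 + 11 = 14
Since 14 < 22, 22 is deficient.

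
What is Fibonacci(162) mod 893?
95

Matrix identity: Q^n = [[F_(n+1), F_n], [F_n, F_(n-1)]] with Q = [[1,1],[1,0]].
n = 162 = 10100010₂. Square-and-multiply, entries mod 893:
Q^1 = [[1,1],[1,0]]
Q^2 = (Q^1)² = [[2,1],[1,1]]
Q^5 = (Q^2)²·Q = [[8,5],[5,3]]
Q^10 = (Q^5)² = [[89,55],[55,34]]
Q^20 = (Q^10)² = [[230,514],[514,609]]
Q^40 = (Q^20)² = [[81,820],[820,154]]
Q^81 = (Q^40)²·Q = [[93,281],[281,705]]
Q^162 = (Q^81)² = [[96,95],[95,1]]
F_162 mod 893 = Q^162[0][1] = 95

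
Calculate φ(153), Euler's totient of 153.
96

153 = 3^2 × 17
φ(n) = n × ∏(1 - 1/p) for each prime p dividing n
φ(153) = 153 × (1 - 1/3) × (1 - 1/17) = 96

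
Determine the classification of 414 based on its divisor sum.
abundant

Proper divisors of 414: sum = 1 + 2 + 3 + 6 + 9 + 18 + 23 + 46 + 69 + 138 + 207 = 522
Since 522 > 414, 414 is abundant.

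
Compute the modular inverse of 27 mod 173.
141

gcd(27, 173) = 1, so the inverse exists.
Extended Euclidean algorithm on (173, 27):
173 = 6 × 27 + 11  ⟹  11 = (1)·173 + (-6)·27
27 = 2 × 11 + 5  ⟹  5 = (-2)·173 + (13)·27
11 = 2 × 5 + 1  ⟹  1 = (5)·173 + (-32)·27
So (-32)·27 ≡ 1 (mod 173), i.e. 27^(-1) ≡ -32 ≡ 141 (mod 173).
Check: 27 × 141 = 3807 ≡ 1 (mod 173)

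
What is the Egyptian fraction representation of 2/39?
1/20 + 1/780

Greedy algorithm:
2/39: ceiling(39/2) = 20, use 1/20
1/780: ceiling(780/1) = 780, use 1/780
Result: 2/39 = 1/20 + 1/780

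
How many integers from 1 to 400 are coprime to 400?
160

400 = 2^4 × 5^2
φ(n) = n × ∏(1 - 1/p) for each prime p dividing n
φ(400) = 400 × (1 - 1/2) × (1 - 1/5) = 160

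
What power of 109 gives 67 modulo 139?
26

Baby-step giant-step with step n = ⌈√139⌉ = 12.
Baby steps 109^j mod 139 (j:value) for j=0..11: 0:1, 1:109, 2:66, 3:105, 4:47, 5:119, 6:44, 7:70, 8:124, 9:33, 10:122, 11:93.
Giant-step multiplier: 109^(-12) ≡ 109^(138-12) = 109^126 ≡ 125 (mod 139).
Giant steps γ_i = 67·125^i mod 139: γ_0=67, γ_1=35, γ_2=66 (in table at j=2).
x = i·n + j = 2·12 + 2 = 26.
Check: 109^26 ≡ 67 (mod 139).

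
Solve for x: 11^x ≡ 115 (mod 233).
65

Baby-step giant-step with step n = ⌈√233⌉ = 16.
Baby steps 11^j mod 233 (j:value) for j=0..15: 0:1, 1:11, 2:121, 3:166, 4:195, 5:48, 6:62, 7:216, 8:46, 9:40, 10:207, 11:180, 12:116, 13:111, 14:56, 15:150.
Giant-step multiplier: 11^(-16) ≡ 11^(232-16) = 11^216 ≡ 184 (mod 233).
Giant steps γ_i = 115·184^i mod 233: γ_0=115, γ_1=190, γ_2=10, γ_3=209, γ_4=11 (in table at j=1).
x = i·n + j = 4·16 + 1 = 65.
Check: 11^65 ≡ 115 (mod 233).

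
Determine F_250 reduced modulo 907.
521

Matrix identity: Q^n = [[F_(n+1), F_n], [F_n, F_(n-1)]] with Q = [[1,1],[1,0]].
n = 250 = 11111010₂. Square-and-multiply, entries mod 907:
Q^1 = [[1,1],[1,0]]
Q^3 = (Q^1)²·Q = [[3,2],[2,1]]
Q^7 = (Q^3)²·Q = [[21,13],[13,8]]
Q^15 = (Q^7)²·Q = [[80,610],[610,377]]
Q^31 = (Q^15)²·Q = [[602,281],[281,321]]
Q^62 = (Q^31)² = [[563,868],[868,602]]
Q^125 = (Q^62)²·Q = [[48,133],[133,822]]
Q^250 = (Q^125)² = [[39,521],[521,425]]
F_250 mod 907 = Q^250[0][1] = 521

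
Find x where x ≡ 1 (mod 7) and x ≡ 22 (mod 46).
22

Using Chinese Remainder Theorem:
M = 7 × 46 = 322
M1 = 46, M2 = 7
y1 = 46^(-1) mod 7 = 2
y2 = 7^(-1) mod 46 = 33
x = (1×46×2 + 22×7×33) mod 322 = 22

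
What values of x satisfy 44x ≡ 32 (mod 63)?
x ≡ 58 (mod 63)

gcd(44, 63) = 1, which divides 32, so solutions exist.
Find 44^(-1) mod 63 by the extended Euclidean algorithm:
63 = 1 × 44 + 19  ⟹  19 = (1)·63 + (-1)·44
44 = 2 × 19 + 6  ⟹  6 = (-2)·63 + (3)·44
19 = 3 × 6 + 1  ⟹  1 = (7)·63 + (-10)·44
So (-10)·44 ≡ 1 (mod 63), i.e. 44^(-1) ≡ -10 ≡ 53 (mod 63).
x ≡ 53 × 32 = 1696 ≡ 58 (mod 63).
Check: 44 × 58 = 2552 ≡ 32 (mod 63).
Unique solution: x ≡ 58 (mod 63)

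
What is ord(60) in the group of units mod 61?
2

61 is prime, so ord(60) divides φ(61) = 60.
Divisors of 60: 1, 2, 3, 4, 5, 6, 10, 12, 15, 20, 30, 60.
Repeated squaring: 60^1 ≡ 60, 60^2 ≡ 1, 60^4 ≡ 1, 60^8 ≡ 1, 60^16 ≡ 1, 60^32 ≡ 1 (mod 61).
Test 60^d mod 61 for each divisor d in increasing order:
60^1 ≡ 60
60^2 ≡ 1  ← first divisor giving 1
The order is 2.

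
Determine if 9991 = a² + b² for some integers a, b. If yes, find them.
Not possible

Factorization: 9991 = 97 × 103
By Fermat: n is sum of two squares iff every prime p ≡ 3 (mod 4) appears to even power.
Prime(s) ≡ 3 (mod 4) with odd exponent: [(103, 1)]
Therefore 9991 cannot be expressed as a² + b².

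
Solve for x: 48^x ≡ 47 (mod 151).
116

Baby-step giant-step with step n = ⌈√151⌉ = 13.
Baby steps 48^j mod 151 (j:value) for j=0..12: 0:1, 1:48, 2:39, 3:60, 4:11, 5:75, 6:127, 7:56, 8:121, 9:70, 10:38, 11:12, 12:123.
Giant-step multiplier: 48^(-13) ≡ 48^(150-13) = 48^137 ≡ 141 (mod 151).
Giant steps γ_i = 47·141^i mod 151: γ_0=47, γ_1=134, γ_2=19, γ_3=112, γ_4=88, γ_5=26, γ_6=42, γ_7=33, γ_8=123 (in table at j=12).
x = i·n + j = 8·13 + 12 = 116.
Check: 48^116 ≡ 47 (mod 151).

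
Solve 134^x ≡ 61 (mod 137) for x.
134

Baby-step giant-step with step n = ⌈√137⌉ = 12.
Baby steps 134^j mod 137 (j:value) for j=0..11: 0:1, 1:134, 2:9, 3:110, 4:81, 5:31, 6:44, 7:5, 8:122, 9:45, 10:2, 11:131.
Giant-step multiplier: 134^(-12) ≡ 134^(136-12) = 134^124 ≡ 99 (mod 137).
Giant steps γ_i = 61·99^i mod 137: γ_0=61, γ_1=11, γ_2=130, γ_3=129, γ_4=30, γ_5=93, γ_6=28, γ_7=32, γ_8=17, γ_9=39, γ_10=25, γ_11=9 (in table at j=2).
x = i·n + j = 11·12 + 2 = 134.
Check: 134^134 ≡ 61 (mod 137).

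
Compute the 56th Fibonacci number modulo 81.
12

Matrix identity: Q^n = [[F_(n+1), F_n], [F_n, F_(n-1)]] with Q = [[1,1],[1,0]].
n = 56 = 111000₂. Square-and-multiply, entries mod 81:
Q^1 = [[1,1],[1,0]]
Q^3 = (Q^1)²·Q = [[3,2],[2,1]]
Q^7 = (Q^3)²·Q = [[21,13],[13,8]]
Q^14 = (Q^7)² = [[43,53],[53,71]]
Q^28 = (Q^14)² = [[41,48],[48,74]]
Q^56 = (Q^28)² = [[16,12],[12,4]]
F_56 mod 81 = Q^56[0][1] = 12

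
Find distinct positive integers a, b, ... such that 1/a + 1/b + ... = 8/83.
1/11 + 1/183 + 1/83540 + 1/13957779660

Greedy algorithm:
8/83: ceiling(83/8) = 11, use 1/11
5/913: ceiling(913/5) = 183, use 1/183
2/167079: ceiling(167079/2) = 83540, use 1/83540
1/13957779660: ceiling(13957779660/1) = 13957779660, use 1/13957779660
Result: 8/83 = 1/11 + 1/183 + 1/83540 + 1/13957779660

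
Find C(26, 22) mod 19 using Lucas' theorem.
16

Using Lucas' theorem:
Write n=26 and k=22 in base 19:
n in base 19: [1, 7]
k in base 19: [1, 3]
C(26,22) mod 19 = ∏ C(n_i, k_i) mod 19
Digit binomials (mod 19): C(1,1) = 1; C(7,3) = 35 ≡ 16
Product: 1 × 16 = 16 ≡ 16 (mod 19)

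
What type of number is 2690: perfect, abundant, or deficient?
deficient

Proper divisors of 2690: sum = 1 + 2 + 5 + 10 + 269 + 538 + 1345 = 2170
Since 2170 < 2690, 2690 is deficient.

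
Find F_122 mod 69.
22

Matrix identity: Q^n = [[F_(n+1), F_n], [F_n, F_(n-1)]] with Q = [[1,1],[1,0]].
n = 122 = 1111010₂. Square-and-multiply, entries mod 69:
Q^1 = [[1,1],[1,0]]
Q^3 = (Q^1)²·Q = [[3,2],[2,1]]
Q^7 = (Q^3)²·Q = [[21,13],[13,8]]
Q^15 = (Q^7)²·Q = [[21,58],[58,32]]
Q^30 = (Q^15)² = [[10,38],[38,41]]
Q^61 = (Q^30)²·Q = [[32,26],[26,6]]
Q^122 = (Q^61)² = [[44,22],[22,22]]
F_122 mod 69 = Q^122[0][1] = 22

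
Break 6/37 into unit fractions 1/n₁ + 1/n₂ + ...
1/7 + 1/52 + 1/13468

Greedy algorithm:
6/37: ceiling(37/6) = 7, use 1/7
5/259: ceiling(259/5) = 52, use 1/52
1/13468: ceiling(13468/1) = 13468, use 1/13468
Result: 6/37 = 1/7 + 1/52 + 1/13468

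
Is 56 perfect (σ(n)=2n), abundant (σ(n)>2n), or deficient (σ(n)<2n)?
abundant

Proper divisors of 56: sum = 1 + 2 + 4 + 7 + 8 + 14 + 28 = 64
Since 64 > 56, 56 is abundant.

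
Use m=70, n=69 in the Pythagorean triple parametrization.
(139, 9660, 9661)

Euclid's formula: a = m² - n², b = 2mn, c = m² + n²
m = 70, n = 69
a = 70² - 69² = 4900 - 4761 = 139
b = 2 × 70 × 69 = 9660
c = 70² + 69² = 4900 + 4761 = 9661
Verification: 139² + 9660² = 19321 + 93315600 = 93334921 = 9661² ✓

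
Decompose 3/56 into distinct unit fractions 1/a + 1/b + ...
1/19 + 1/1064

Greedy algorithm:
3/56: ceiling(56/3) = 19, use 1/19
1/1064: ceiling(1064/1) = 1064, use 1/1064
Result: 3/56 = 1/19 + 1/1064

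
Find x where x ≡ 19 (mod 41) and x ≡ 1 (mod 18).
19

Using Chinese Remainder Theorem:
M = 41 × 18 = 738
M1 = 18, M2 = 41
y1 = 18^(-1) mod 41 = 16
y2 = 41^(-1) mod 18 = 11
x = (19×18×16 + 1×41×11) mod 738 = 19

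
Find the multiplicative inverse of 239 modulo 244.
195

gcd(239, 244) = 1, so the inverse exists.
Extended Euclidean algorithm on (244, 239):
244 = 1 × 239 + 5  ⟹  5 = (1)·244 + (-1)·239
239 = 47 × 5 + 4  ⟹  4 = (-47)·244 + (48)·239
5 = 1 × 4 + 1  ⟹  1 = (48)·244 + (-49)·239
So (-49)·239 ≡ 1 (mod 244), i.e. 239^(-1) ≡ -49 ≡ 195 (mod 244).
Check: 239 × 195 = 46605 ≡ 1 (mod 244)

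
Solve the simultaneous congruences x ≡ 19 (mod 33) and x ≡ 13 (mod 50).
613

Using Chinese Remainder Theorem:
M = 33 × 50 = 1650
M1 = 50, M2 = 33
y1 = 50^(-1) mod 33 = 2
y2 = 33^(-1) mod 50 = 47
x = (19×50×2 + 13×33×47) mod 1650 = 613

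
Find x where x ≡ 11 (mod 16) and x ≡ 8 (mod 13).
203

Using Chinese Remainder Theorem:
M = 16 × 13 = 208
M1 = 13, M2 = 16
y1 = 13^(-1) mod 16 = 5
y2 = 16^(-1) mod 13 = 9
x = (11×13×5 + 8×16×9) mod 208 = 203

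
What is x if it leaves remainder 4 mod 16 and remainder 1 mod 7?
36

Using Chinese Remainder Theorem:
M = 16 × 7 = 112
M1 = 7, M2 = 16
y1 = 7^(-1) mod 16 = 7
y2 = 16^(-1) mod 7 = 4
x = (4×7×7 + 1×16×4) mod 112 = 36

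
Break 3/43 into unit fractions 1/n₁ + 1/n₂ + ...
1/15 + 1/323 + 1/208335

Greedy algorithm:
3/43: ceiling(43/3) = 15, use 1/15
2/645: ceiling(645/2) = 323, use 1/323
1/208335: ceiling(208335/1) = 208335, use 1/208335
Result: 3/43 = 1/15 + 1/323 + 1/208335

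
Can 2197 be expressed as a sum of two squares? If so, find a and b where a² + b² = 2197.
9² + 46² (a=9, b=46)

Factorization: 2197 = 13^3
By Fermat: n is sum of two squares iff every prime p ≡ 3 (mod 4) appears to even power.
All primes ≡ 3 (mod 4) appear to even power.
Search a = 0, 1, 2, … for 2197 - a² a perfect square: first hit at a = 9: 2197 - 81 = 2116 = 46².
2197 = 9² + 46² = 81 + 2116 ✓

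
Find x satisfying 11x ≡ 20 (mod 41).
x ≡ 13 (mod 41)

gcd(11, 41) = 1, which divides 20, so solutions exist.
Find 11^(-1) mod 41 by the extended Euclidean algorithm:
41 = 3 × 11 + 8  ⟹  8 = (1)·41 + (-3)·11
11 = 1 × 8 + 3  ⟹  3 = (-1)·41 + (4)·11
8 = 2 × 3 + 2  ⟹  2 = (3)·41 + (-11)·11
3 = 1 × 2 + 1  ⟹  1 = (-4)·41 + (15)·11
So (15)·11 ≡ 1 (mod 41), i.e. 11^(-1) ≡ 15 (mod 41).
x ≡ 15 × 20 = 300 ≡ 13 (mod 41).
Check: 11 × 13 = 143 ≡ 20 (mod 41).
Unique solution: x ≡ 13 (mod 41)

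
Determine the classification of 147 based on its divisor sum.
deficient

Proper divisors of 147: sum = 1 + 3 + 7 + 21 + 49 = 81
Since 81 < 147, 147 is deficient.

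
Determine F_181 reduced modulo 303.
242

Matrix identity: Q^n = [[F_(n+1), F_n], [F_n, F_(n-1)]] with Q = [[1,1],[1,0]].
n = 181 = 10110101₂. Square-and-multiply, entries mod 303:
Q^1 = [[1,1],[1,0]]
Q^2 = (Q^1)² = [[2,1],[1,1]]
Q^5 = (Q^2)²·Q = [[8,5],[5,3]]
Q^11 = (Q^5)²·Q = [[144,89],[89,55]]
Q^22 = (Q^11)² = [[175,137],[137,38]]
Q^45 = (Q^22)²·Q = [[98,5],[5,93]]
Q^90 = (Q^45)² = [[236,46],[46,190]]
Q^181 = (Q^90)²·Q = [[143,242],[242,204]]
F_181 mod 303 = Q^181[0][1] = 242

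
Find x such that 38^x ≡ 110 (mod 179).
74

Baby-step giant-step with step n = ⌈√179⌉ = 14.
Baby steps 38^j mod 179 (j:value) for j=0..13: 0:1, 1:38, 2:12, 3:98, 4:144, 5:102, 6:117, 7:150, 8:151, 9:10, 10:22, 11:120, 12:85, 13:8.
Giant-step multiplier: 38^(-14) ≡ 38^(178-14) = 38^164 ≡ 116 (mod 179).
Giant steps γ_i = 110·116^i mod 179: γ_0=110, γ_1=51, γ_2=9, γ_3=149, γ_4=100, γ_5=144 (in table at j=4).
x = i·n + j = 5·14 + 4 = 74.
Check: 38^74 ≡ 110 (mod 179).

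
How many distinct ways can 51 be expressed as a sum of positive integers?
239943

p(n) counts ways to write n as a sum of positive integers (order ignored).
Euler's pentagonal recurrence: p(k) = p(k-1) + p(k-2) - p(k-5) - p(k-7) + p(k-12) + p(k-15) - ... (offsets j(3j∓1)/2, signs ++--, p(0)=1, p(<0)=0).
DP table for k = 0..50: p(0)=1, p(1)=1, p(2)=2, p(3)=3, p(4)=5, p(5)=7, p(6)=11, p(7)=15, p(8)=22, p(9)=30, p(10)=42, p(11)=56, p(12)=77, p(13)=101, p(14)=135, p(15)=176, p(16)=231, p(17)=297, p(18)=385, p(19)=490, p(20)=627, p(21)=792, p(22)=1002, p(23)=1255, p(24)=1575, p(25)=1958, p(26)=2436, p(27)=3010, p(28)=3718, p(29)=4565, p(30)=5604, p(31)=6842, p(32)=8349, p(33)=10143, p(34)=12310, p(35)=14883, p(36)=17977, p(37)=21637, p(38)=26015, p(39)=31185, p(40)=37338, p(41)=44583, p(42)=53174, p(43)=63261, p(44)=75175, p(45)=89134, p(46)=105558, p(47)=124754, p(48)=147273, p(49)=173525, p(50)=204226.
Final step: p(51) = p(50) + p(49) - p(46) - p(44) + p(39) + p(36) - p(29) - p(25) + p(16) + p(11) - p(0)
= 204226 + 173525 - 105558 - 75175 + 31185 + 17977 - 4565 - 1958 + 231 + 56 - 1
= 239943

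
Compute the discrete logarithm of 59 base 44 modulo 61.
23

Baby-step giant-step with step n = ⌈√61⌉ = 8.
Baby steps 44^j mod 61 (j:value) for j=0..7: 0:1, 1:44, 2:45, 3:28, 4:12, 5:40, 6:52, 7:31.
Giant-step multiplier: 44^(-8) ≡ 44^(60-8) = 44^52 ≡ 25 (mod 61).
Giant steps γ_i = 59·25^i mod 61: γ_0=59, γ_1=11, γ_2=31 (in table at j=7).
x = i·n + j = 2·8 + 7 = 23.
Check: 44^23 ≡ 59 (mod 61).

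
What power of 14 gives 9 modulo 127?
62

Baby-step giant-step with step n = ⌈√127⌉ = 12.
Baby steps 14^j mod 127 (j:value) for j=0..11: 0:1, 1:14, 2:69, 3:77, 4:62, 5:106, 6:87, 7:75, 8:34, 9:95, 10:60, 11:78.
Giant-step multiplier: 14^(-12) ≡ 14^(126-12) = 14^114 ≡ 122 (mod 127).
Giant steps γ_i = 9·122^i mod 127: γ_0=9, γ_1=82, γ_2=98, γ_3=18, γ_4=37, γ_5=69 (in table at j=2).
x = i·n + j = 5·12 + 2 = 62.
Check: 14^62 ≡ 9 (mod 127).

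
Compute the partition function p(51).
239943

p(n) counts ways to write n as a sum of positive integers (order ignored).
Euler's pentagonal recurrence: p(k) = p(k-1) + p(k-2) - p(k-5) - p(k-7) + p(k-12) + p(k-15) - ... (offsets j(3j∓1)/2, signs ++--, p(0)=1, p(<0)=0).
DP table for k = 0..50: p(0)=1, p(1)=1, p(2)=2, p(3)=3, p(4)=5, p(5)=7, p(6)=11, p(7)=15, p(8)=22, p(9)=30, p(10)=42, p(11)=56, p(12)=77, p(13)=101, p(14)=135, p(15)=176, p(16)=231, p(17)=297, p(18)=385, p(19)=490, p(20)=627, p(21)=792, p(22)=1002, p(23)=1255, p(24)=1575, p(25)=1958, p(26)=2436, p(27)=3010, p(28)=3718, p(29)=4565, p(30)=5604, p(31)=6842, p(32)=8349, p(33)=10143, p(34)=12310, p(35)=14883, p(36)=17977, p(37)=21637, p(38)=26015, p(39)=31185, p(40)=37338, p(41)=44583, p(42)=53174, p(43)=63261, p(44)=75175, p(45)=89134, p(46)=105558, p(47)=124754, p(48)=147273, p(49)=173525, p(50)=204226.
Final step: p(51) = p(50) + p(49) - p(46) - p(44) + p(39) + p(36) - p(29) - p(25) + p(16) + p(11) - p(0)
= 204226 + 173525 - 105558 - 75175 + 31185 + 17977 - 4565 - 1958 + 231 + 56 - 1
= 239943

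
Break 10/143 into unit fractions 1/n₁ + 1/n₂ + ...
1/15 + 1/307 + 1/164629 + 1/108410665935

Greedy algorithm:
10/143: ceiling(143/10) = 15, use 1/15
7/2145: ceiling(2145/7) = 307, use 1/307
4/658515: ceiling(658515/4) = 164629, use 1/164629
1/108410665935: ceiling(108410665935/1) = 108410665935, use 1/108410665935
Result: 10/143 = 1/15 + 1/307 + 1/164629 + 1/108410665935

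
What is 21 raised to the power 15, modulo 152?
69

Repeated squaring. Binary of 15 = 1111.
21^1 ≡ 21 (mod 152); 21^2 ≡ 137 (mod 152); 21^4 ≡ 73 (mod 152); 21^8 ≡ 9 (mod 152)
21^15 = 21^1 × 21^2 × 21^4 × 21^8 ≡ 69 (mod 152)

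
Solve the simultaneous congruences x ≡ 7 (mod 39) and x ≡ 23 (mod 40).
943

Using Chinese Remainder Theorem:
M = 39 × 40 = 1560
M1 = 40, M2 = 39
y1 = 40^(-1) mod 39 = 1
y2 = 39^(-1) mod 40 = 39
x = (7×40×1 + 23×39×39) mod 1560 = 943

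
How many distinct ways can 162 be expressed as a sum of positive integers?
129913904637

p(n) counts ways to write n as a sum of positive integers (order ignored).
Euler's pentagonal recurrence: p(k) = p(k-1) + p(k-2) - p(k-5) - p(k-7) + p(k-12) + p(k-15) - ... (offsets j(3j∓1)/2, signs ++--, p(0)=1, p(<0)=0).
DP table for k = 0..161: p(0)=1, p(1)=1, p(2)=2, p(3)=3, p(4)=5, p(5)=7, p(6)=11, p(7)=15, p(8)=22, p(9)=30, p(10)=42, p(11)=56, p(12)=77, p(13)=101, p(14)=135, p(15)=176, p(16)=231, p(17)=297, p(18)=385, p(19)=490, p(20)=627, p(21)=792, p(22)=1002, p(23)=1255, p(24)=1575, p(25)=1958, p(26)=2436, p(27)=3010, p(28)=3718, p(29)=4565, p(30)=5604, p(31)=6842, p(32)=8349, p(33)=10143, p(34)=12310, p(35)=14883, p(36)=17977, p(37)=21637, p(38)=26015, p(39)=31185, p(40)=37338, p(41)=44583, p(42)=53174, p(43)=63261, p(44)=75175, p(45)=89134, p(46)=105558, p(47)=124754, p(48)=147273, p(49)=173525, p(50)=204226, p(51)=239943, p(52)=281589, p(53)=329931, p(54)=386155, p(55)=451276, p(56)=526823, p(57)=614154, p(58)=715220, p(59)=831820, p(60)=966467, p(61)=1121505, p(62)=1300156, p(63)=1505499, p(64)=1741630, p(65)=2012558, p(66)=2323520, p(67)=2679689, p(68)=3087735, p(69)=3554345, p(70)=4087968, p(71)=4697205, p(72)=5392783, p(73)=6185689, p(74)=7089500, p(75)=8118264, p(76)=9289091, p(77)=10619863, p(78)=12132164, p(79)=13848650, p(80)=15796476, p(81)=18004327, p(82)=20506255, p(83)=23338469, p(84)=26543660, p(85)=30167357, p(86)=34262962, p(87)=38887673, p(88)=44108109, p(89)=49995925, p(90)=56634173, p(91)=64112359, p(92)=72533807, p(93)=82010177, p(94)=92669720, p(95)=104651419, p(96)=118114304, p(97)=133230930, p(98)=150198136, p(99)=169229875, p(100)=190569292, p(101)=214481126, p(102)=241265379, p(103)=271248950, p(104)=304801365, p(105)=342325709, p(106)=384276336, p(107)=431149389, p(108)=483502844, p(109)=541946240, p(110)=607163746, p(111)=679903203, p(112)=761002156, p(113)=851376628, p(114)=952050665, p(115)=1064144451, p(116)=1188908248, p(117)=1327710076, p(118)=1482074143, p(119)=1653668665, p(120)=1844349560, p(121)=2056148051, p(122)=2291320912, p(123)=2552338241, p(124)=2841940500, p(125)=3163127352, p(126)=3519222692, p(127)=3913864295, p(128)=4351078600, p(129)=4835271870, p(130)=5371315400, p(131)=5964539504, p(132)=6620830889, p(133)=7346629512, p(134)=8149040695, p(135)=9035836076, p(136)=10015581680, p(137)=11097645016, p(138)=12292341831, p(139)=13610949895, p(140)=15065878135, p(141)=16670689208, p(142)=18440293320, p(143)=20390982757, p(144)=22540654445, p(145)=24908858009, p(146)=27517052599, p(147)=30388671978, p(148)=33549419497, p(149)=37027355200, p(150)=40853235313, p(151)=45060624582, p(152)=49686288421, p(153)=54770336324, p(154)=60356673280, p(155)=66493182097, p(156)=73232243759, p(157)=80630964769, p(158)=88751778802, p(159)=97662728555, p(160)=107438159466, p(161)=118159068427.
Final step: p(162) = p(161) + p(160) - p(157) - p(155) + p(150) + p(147) - p(140) - p(136) + p(127) + p(122) - p(111) - p(105) + p(92) + p(85) - p(70) - p(62) + p(45) + p(36) - p(17) - p(7)
= 118159068427 + 107438159466 - 80630964769 - 66493182097 + 40853235313 + 30388671978 - 15065878135 - 10015581680 + 3913864295 + 2291320912 - 679903203 - 342325709 + 72533807 + 30167357 - 4087968 - 1300156 + 89134 + 17977 - 297 - 15
= 129913904637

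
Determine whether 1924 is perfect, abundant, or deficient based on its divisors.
deficient

Proper divisors of 1924: sum = 1 + 2 + 4 + 13 + 26 + 37 + 52 + 74 + 148 + 481 + 962 = 1800
Since 1800 < 1924, 1924 is deficient.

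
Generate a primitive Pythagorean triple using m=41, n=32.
(657, 2624, 2705)

Euclid's formula: a = m² - n², b = 2mn, c = m² + n²
m = 41, n = 32
a = 41² - 32² = 1681 - 1024 = 657
b = 2 × 41 × 32 = 2624
c = 41² + 32² = 1681 + 1024 = 2705
Verification: 657² + 2624² = 431649 + 6885376 = 7317025 = 2705² ✓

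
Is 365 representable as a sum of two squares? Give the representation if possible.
2² + 19² (a=2, b=19)

Factorization: 365 = 5 × 73
By Fermat: n is sum of two squares iff every prime p ≡ 3 (mod 4) appears to even power.
All primes ≡ 3 (mod 4) appear to even power.
Search a = 0, 1, 2, … for 365 - a² a perfect square: first hit at a = 2: 365 - 4 = 361 = 19².
365 = 2² + 19² = 4 + 361 ✓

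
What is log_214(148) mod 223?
34

Baby-step giant-step with step n = ⌈√223⌉ = 15.
Baby steps 214^j mod 223 (j:value) for j=0..14: 0:1, 1:214, 2:81, 3:163, 4:94, 5:46, 6:32, 7:158, 8:139, 9:87, 10:109, 11:134, 12:132, 13:150, 14:211.
Giant-step multiplier: 214^(-15) ≡ 214^(222-15) = 214^207 ≡ 159 (mod 223).
Giant steps γ_i = 148·159^i mod 223: γ_0=148, γ_1=117, γ_2=94 (in table at j=4).
x = i·n + j = 2·15 + 4 = 34.
Check: 214^34 ≡ 148 (mod 223).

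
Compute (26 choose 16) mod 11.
0

Using Lucas' theorem:
Write n=26 and k=16 in base 11:
n in base 11: [2, 4]
k in base 11: [1, 5]
C(26,16) mod 11 = ∏ C(n_i, k_i) mod 11
Digit binomials (mod 11): C(2,1) = 2; C(4,5) = 0 (k_i > n_i)
Product: 2 × 0 = 0 ≡ 0 (mod 11)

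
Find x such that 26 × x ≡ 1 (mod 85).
36

gcd(26, 85) = 1, so the inverse exists.
Extended Euclidean algorithm on (85, 26):
85 = 3 × 26 + 7  ⟹  7 = (1)·85 + (-3)·26
26 = 3 × 7 + 5  ⟹  5 = (-3)·85 + (10)·26
7 = 1 × 5 + 2  ⟹  2 = (4)·85 + (-13)·26
5 = 2 × 2 + 1  ⟹  1 = (-11)·85 + (36)·26
So (36)·26 ≡ 1 (mod 85), i.e. 26^(-1) ≡ 36 (mod 85).
Check: 26 × 36 = 936 ≡ 1 (mod 85)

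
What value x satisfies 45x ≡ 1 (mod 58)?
49

gcd(45, 58) = 1, so the inverse exists.
Extended Euclidean algorithm on (58, 45):
58 = 1 × 45 + 13  ⟹  13 = (1)·58 + (-1)·45
45 = 3 × 13 + 6  ⟹  6 = (-3)·58 + (4)·45
13 = 2 × 6 + 1  ⟹  1 = (7)·58 + (-9)·45
So (-9)·45 ≡ 1 (mod 58), i.e. 45^(-1) ≡ -9 ≡ 49 (mod 58).
Check: 45 × 49 = 2205 ≡ 1 (mod 58)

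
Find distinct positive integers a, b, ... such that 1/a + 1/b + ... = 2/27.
1/14 + 1/378

Greedy algorithm:
2/27: ceiling(27/2) = 14, use 1/14
1/378: ceiling(378/1) = 378, use 1/378
Result: 2/27 = 1/14 + 1/378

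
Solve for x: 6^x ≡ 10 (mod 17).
13

Baby-step giant-step with step n = ⌈√17⌉ = 5.
Baby steps 6^j mod 17 (j:value) for j=0..4: 0:1, 1:6, 2:2, 3:12, 4:4.
Giant-step multiplier: 6^(-5) ≡ 6^(16-5) = 6^11 ≡ 5 (mod 17).
Giant steps γ_i = 10·5^i mod 17: γ_0=10, γ_1=16, γ_2=12 (in table at j=3).
x = i·n + j = 2·5 + 3 = 13.
Check: 6^13 ≡ 10 (mod 17).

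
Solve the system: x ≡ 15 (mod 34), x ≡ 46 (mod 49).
389

Using Chinese Remainder Theorem:
M = 34 × 49 = 1666
M1 = 49, M2 = 34
y1 = 49^(-1) mod 34 = 25
y2 = 34^(-1) mod 49 = 13
x = (15×49×25 + 46×34×13) mod 1666 = 389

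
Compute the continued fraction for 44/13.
[3; 2, 1, 1, 2]

Euclidean algorithm steps:
44 = 3 × 13 + 5
13 = 2 × 5 + 3
5 = 1 × 3 + 2
3 = 1 × 2 + 1
2 = 2 × 1 + 0
Continued fraction: [3; 2, 1, 1, 2]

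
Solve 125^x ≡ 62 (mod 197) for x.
2

Baby-step giant-step with step n = ⌈√197⌉ = 15.
Baby steps 125^j mod 197 (j:value) for j=0..14: 0:1, 1:125, 2:62, 3:67, 4:101, 5:17, 6:155, 7:69, 8:154, 9:141, 10:92, 11:74, 12:188, 13:57, 14:33.
h = 62 is already in the table at j=2, so x = 2.
Check: 125^2 ≡ 62 (mod 197).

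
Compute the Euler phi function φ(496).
240

496 = 2^4 × 31
φ(n) = n × ∏(1 - 1/p) for each prime p dividing n
φ(496) = 496 × (1 - 1/2) × (1 - 1/31) = 240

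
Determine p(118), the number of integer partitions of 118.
1482074143

p(n) counts ways to write n as a sum of positive integers (order ignored).
Euler's pentagonal recurrence: p(k) = p(k-1) + p(k-2) - p(k-5) - p(k-7) + p(k-12) + p(k-15) - ... (offsets j(3j∓1)/2, signs ++--, p(0)=1, p(<0)=0).
DP table for k = 0..117: p(0)=1, p(1)=1, p(2)=2, p(3)=3, p(4)=5, p(5)=7, p(6)=11, p(7)=15, p(8)=22, p(9)=30, p(10)=42, p(11)=56, p(12)=77, p(13)=101, p(14)=135, p(15)=176, p(16)=231, p(17)=297, p(18)=385, p(19)=490, p(20)=627, p(21)=792, p(22)=1002, p(23)=1255, p(24)=1575, p(25)=1958, p(26)=2436, p(27)=3010, p(28)=3718, p(29)=4565, p(30)=5604, p(31)=6842, p(32)=8349, p(33)=10143, p(34)=12310, p(35)=14883, p(36)=17977, p(37)=21637, p(38)=26015, p(39)=31185, p(40)=37338, p(41)=44583, p(42)=53174, p(43)=63261, p(44)=75175, p(45)=89134, p(46)=105558, p(47)=124754, p(48)=147273, p(49)=173525, p(50)=204226, p(51)=239943, p(52)=281589, p(53)=329931, p(54)=386155, p(55)=451276, p(56)=526823, p(57)=614154, p(58)=715220, p(59)=831820, p(60)=966467, p(61)=1121505, p(62)=1300156, p(63)=1505499, p(64)=1741630, p(65)=2012558, p(66)=2323520, p(67)=2679689, p(68)=3087735, p(69)=3554345, p(70)=4087968, p(71)=4697205, p(72)=5392783, p(73)=6185689, p(74)=7089500, p(75)=8118264, p(76)=9289091, p(77)=10619863, p(78)=12132164, p(79)=13848650, p(80)=15796476, p(81)=18004327, p(82)=20506255, p(83)=23338469, p(84)=26543660, p(85)=30167357, p(86)=34262962, p(87)=38887673, p(88)=44108109, p(89)=49995925, p(90)=56634173, p(91)=64112359, p(92)=72533807, p(93)=82010177, p(94)=92669720, p(95)=104651419, p(96)=118114304, p(97)=133230930, p(98)=150198136, p(99)=169229875, p(100)=190569292, p(101)=214481126, p(102)=241265379, p(103)=271248950, p(104)=304801365, p(105)=342325709, p(106)=384276336, p(107)=431149389, p(108)=483502844, p(109)=541946240, p(110)=607163746, p(111)=679903203, p(112)=761002156, p(113)=851376628, p(114)=952050665, p(115)=1064144451, p(116)=1188908248, p(117)=1327710076.
Final step: p(118) = p(117) + p(116) - p(113) - p(111) + p(106) + p(103) - p(96) - p(92) + p(83) + p(78) - p(67) - p(61) + p(48) + p(41) - p(26) - p(18) + p(1)
= 1327710076 + 1188908248 - 851376628 - 679903203 + 384276336 + 271248950 - 118114304 - 72533807 + 23338469 + 12132164 - 2679689 - 1121505 + 147273 + 44583 - 2436 - 385 + 1
= 1482074143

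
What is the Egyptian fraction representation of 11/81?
1/8 + 1/93 + 1/20088

Greedy algorithm:
11/81: ceiling(81/11) = 8, use 1/8
7/648: ceiling(648/7) = 93, use 1/93
1/20088: ceiling(20088/1) = 20088, use 1/20088
Result: 11/81 = 1/8 + 1/93 + 1/20088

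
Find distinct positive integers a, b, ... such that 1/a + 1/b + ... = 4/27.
1/7 + 1/189

Greedy algorithm:
4/27: ceiling(27/4) = 7, use 1/7
1/189: ceiling(189/1) = 189, use 1/189
Result: 4/27 = 1/7 + 1/189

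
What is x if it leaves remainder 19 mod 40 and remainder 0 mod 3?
99

Using Chinese Remainder Theorem:
M = 40 × 3 = 120
M1 = 3, M2 = 40
y1 = 3^(-1) mod 40 = 27
y2 = 40^(-1) mod 3 = 1
x = (19×3×27 + 0×40×1) mod 120 = 99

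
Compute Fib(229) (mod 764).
729

Matrix identity: Q^n = [[F_(n+1), F_n], [F_n, F_(n-1)]] with Q = [[1,1],[1,0]].
n = 229 = 11100101₂. Square-and-multiply, entries mod 764:
Q^1 = [[1,1],[1,0]]
Q^3 = (Q^1)²·Q = [[3,2],[2,1]]
Q^7 = (Q^3)²·Q = [[21,13],[13,8]]
Q^14 = (Q^7)² = [[610,377],[377,233]]
Q^28 = (Q^14)² = [[57,751],[751,70]]
Q^57 = (Q^28)²·Q = [[239,362],[362,641]]
Q^114 = (Q^57)² = [[221,736],[736,249]]
Q^229 = (Q^114)²·Q = [[557,729],[729,592]]
F_229 mod 764 = Q^229[0][1] = 729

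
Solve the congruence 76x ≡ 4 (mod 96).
x ≡ 19 (mod 24)

gcd(76, 96) = 4, which divides 4, so solutions exist.
Divide through by 4: 19x ≡ 1 (mod 24).
Find 19^(-1) mod 24 by the extended Euclidean algorithm:
24 = 1 × 19 + 5  ⟹  5 = (1)·24 + (-1)·19
19 = 3 × 5 + 4  ⟹  4 = (-3)·24 + (4)·19
5 = 1 × 4 + 1  ⟹  1 = (4)·24 + (-5)·19
So (-5)·19 ≡ 1 (mod 24), i.e. 19^(-1) ≡ -5 ≡ 19 (mod 24).
x ≡ 19 × 1 = 19 ≡ 19 (mod 24).
Check: 76 × 19 = 1444 ≡ 4 (mod 96).
x ≡ 19 (mod 24), giving 4 solutions mod 96.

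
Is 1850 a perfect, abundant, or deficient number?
deficient

Proper divisors of 1850: sum = 1 + 2 + 5 + 10 + 25 + 37 + 50 + 74 + 185 + 370 + 925 = 1684
Since 1684 < 1850, 1850 is deficient.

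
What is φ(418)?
180

418 = 2 × 11 × 19
φ(n) = n × ∏(1 - 1/p) for each prime p dividing n
φ(418) = 418 × (1 - 1/2) × (1 - 1/11) × (1 - 1/19) = 180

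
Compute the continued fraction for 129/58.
[2; 4, 2, 6]

Euclidean algorithm steps:
129 = 2 × 58 + 13
58 = 4 × 13 + 6
13 = 2 × 6 + 1
6 = 6 × 1 + 0
Continued fraction: [2; 4, 2, 6]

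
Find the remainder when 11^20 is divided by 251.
4

Repeated squaring. Binary of 20 = 10100.
11^1 ≡ 11 (mod 251); 11^2 ≡ 121 (mod 251); 11^4 ≡ 83 (mod 251); 11^8 ≡ 112 (mod 251); 11^16 ≡ 245 (mod 251)
11^20 = 11^4 × 11^16 ≡ 4 (mod 251)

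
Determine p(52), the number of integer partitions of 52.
281589

p(n) counts ways to write n as a sum of positive integers (order ignored).
Euler's pentagonal recurrence: p(k) = p(k-1) + p(k-2) - p(k-5) - p(k-7) + p(k-12) + p(k-15) - ... (offsets j(3j∓1)/2, signs ++--, p(0)=1, p(<0)=0).
DP table for k = 0..51: p(0)=1, p(1)=1, p(2)=2, p(3)=3, p(4)=5, p(5)=7, p(6)=11, p(7)=15, p(8)=22, p(9)=30, p(10)=42, p(11)=56, p(12)=77, p(13)=101, p(14)=135, p(15)=176, p(16)=231, p(17)=297, p(18)=385, p(19)=490, p(20)=627, p(21)=792, p(22)=1002, p(23)=1255, p(24)=1575, p(25)=1958, p(26)=2436, p(27)=3010, p(28)=3718, p(29)=4565, p(30)=5604, p(31)=6842, p(32)=8349, p(33)=10143, p(34)=12310, p(35)=14883, p(36)=17977, p(37)=21637, p(38)=26015, p(39)=31185, p(40)=37338, p(41)=44583, p(42)=53174, p(43)=63261, p(44)=75175, p(45)=89134, p(46)=105558, p(47)=124754, p(48)=147273, p(49)=173525, p(50)=204226, p(51)=239943.
Final step: p(52) = p(51) + p(50) - p(47) - p(45) + p(40) + p(37) - p(30) - p(26) + p(17) + p(12) - p(1)
= 239943 + 204226 - 124754 - 89134 + 37338 + 21637 - 5604 - 2436 + 297 + 77 - 1
= 281589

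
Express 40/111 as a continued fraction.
[0; 2, 1, 3, 2, 4]

Euclidean algorithm steps:
40 = 0 × 111 + 40
111 = 2 × 40 + 31
40 = 1 × 31 + 9
31 = 3 × 9 + 4
9 = 2 × 4 + 1
4 = 4 × 1 + 0
Continued fraction: [0; 2, 1, 3, 2, 4]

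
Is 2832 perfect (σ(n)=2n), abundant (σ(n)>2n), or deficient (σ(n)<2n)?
abundant

Proper divisors of 2832: sum = 1 + 2 + 3 + 4 + 6 + 8 + 12 + 16 + ... + 472 + 708 + 944 + 1416 (19 divisors) = 4608
Since 4608 > 2832, 2832 is abundant.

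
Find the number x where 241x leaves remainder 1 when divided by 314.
43

gcd(241, 314) = 1, so the inverse exists.
Extended Euclidean algorithm on (314, 241):
314 = 1 × 241 + 73  ⟹  73 = (1)·314 + (-1)·241
241 = 3 × 73 + 22  ⟹  22 = (-3)·314 + (4)·241
73 = 3 × 22 + 7  ⟹  7 = (10)·314 + (-13)·241
22 = 3 × 7 + 1  ⟹  1 = (-33)·314 + (43)·241
So (43)·241 ≡ 1 (mod 314), i.e. 241^(-1) ≡ 43 (mod 314).
Check: 241 × 43 = 10363 ≡ 1 (mod 314)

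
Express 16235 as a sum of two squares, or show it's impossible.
Not possible

Factorization: 16235 = 5 × 17 × 191
By Fermat: n is sum of two squares iff every prime p ≡ 3 (mod 4) appears to even power.
Prime(s) ≡ 3 (mod 4) with odd exponent: [(191, 1)]
Therefore 16235 cannot be expressed as a² + b².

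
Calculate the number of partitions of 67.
2679689

p(n) counts ways to write n as a sum of positive integers (order ignored).
Euler's pentagonal recurrence: p(k) = p(k-1) + p(k-2) - p(k-5) - p(k-7) + p(k-12) + p(k-15) - ... (offsets j(3j∓1)/2, signs ++--, p(0)=1, p(<0)=0).
DP table for k = 0..66: p(0)=1, p(1)=1, p(2)=2, p(3)=3, p(4)=5, p(5)=7, p(6)=11, p(7)=15, p(8)=22, p(9)=30, p(10)=42, p(11)=56, p(12)=77, p(13)=101, p(14)=135, p(15)=176, p(16)=231, p(17)=297, p(18)=385, p(19)=490, p(20)=627, p(21)=792, p(22)=1002, p(23)=1255, p(24)=1575, p(25)=1958, p(26)=2436, p(27)=3010, p(28)=3718, p(29)=4565, p(30)=5604, p(31)=6842, p(32)=8349, p(33)=10143, p(34)=12310, p(35)=14883, p(36)=17977, p(37)=21637, p(38)=26015, p(39)=31185, p(40)=37338, p(41)=44583, p(42)=53174, p(43)=63261, p(44)=75175, p(45)=89134, p(46)=105558, p(47)=124754, p(48)=147273, p(49)=173525, p(50)=204226, p(51)=239943, p(52)=281589, p(53)=329931, p(54)=386155, p(55)=451276, p(56)=526823, p(57)=614154, p(58)=715220, p(59)=831820, p(60)=966467, p(61)=1121505, p(62)=1300156, p(63)=1505499, p(64)=1741630, p(65)=2012558, p(66)=2323520.
Final step: p(67) = p(66) + p(65) - p(62) - p(60) + p(55) + p(52) - p(45) - p(41) + p(32) + p(27) - p(16) - p(10)
= 2323520 + 2012558 - 1300156 - 966467 + 451276 + 281589 - 89134 - 44583 + 8349 + 3010 - 231 - 42
= 2679689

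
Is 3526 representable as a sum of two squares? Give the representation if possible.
Not possible

Factorization: 3526 = 2 × 41 × 43
By Fermat: n is sum of two squares iff every prime p ≡ 3 (mod 4) appears to even power.
Prime(s) ≡ 3 (mod 4) with odd exponent: [(43, 1)]
Therefore 3526 cannot be expressed as a² + b².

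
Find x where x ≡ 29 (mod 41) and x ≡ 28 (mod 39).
808

Using Chinese Remainder Theorem:
M = 41 × 39 = 1599
M1 = 39, M2 = 41
y1 = 39^(-1) mod 41 = 20
y2 = 41^(-1) mod 39 = 20
x = (29×39×20 + 28×41×20) mod 1599 = 808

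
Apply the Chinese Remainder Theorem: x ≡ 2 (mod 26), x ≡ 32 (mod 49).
522

Using Chinese Remainder Theorem:
M = 26 × 49 = 1274
M1 = 49, M2 = 26
y1 = 49^(-1) mod 26 = 17
y2 = 26^(-1) mod 49 = 17
x = (2×49×17 + 32×26×17) mod 1274 = 522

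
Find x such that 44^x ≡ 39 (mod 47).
5

Baby-step giant-step with step n = ⌈√47⌉ = 7.
Baby steps 44^j mod 47 (j:value) for j=0..6: 0:1, 1:44, 2:9, 3:20, 4:34, 5:39, 6:24.
h = 39 is already in the table at j=5, so x = 5.
Check: 44^5 ≡ 39 (mod 47).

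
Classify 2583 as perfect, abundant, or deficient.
deficient

Proper divisors of 2583: sum = 1 + 3 + 7 + 9 + 21 + 41 + 63 + 123 + 287 + 369 + 861 = 1785
Since 1785 < 2583, 2583 is deficient.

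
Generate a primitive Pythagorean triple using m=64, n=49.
(1695, 6272, 6497)

Euclid's formula: a = m² - n², b = 2mn, c = m² + n²
m = 64, n = 49
a = 64² - 49² = 4096 - 2401 = 1695
b = 2 × 64 × 49 = 6272
c = 64² + 49² = 4096 + 2401 = 6497
Verification: 1695² + 6272² = 2873025 + 39337984 = 42211009 = 6497² ✓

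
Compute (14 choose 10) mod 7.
0

Using Lucas' theorem:
Write n=14 and k=10 in base 7:
n in base 7: [2, 0]
k in base 7: [1, 3]
C(14,10) mod 7 = ∏ C(n_i, k_i) mod 7
Digit binomials (mod 7): C(2,1) = 2; C(0,3) = 0 (k_i > n_i)
Product: 2 × 0 = 0 ≡ 0 (mod 7)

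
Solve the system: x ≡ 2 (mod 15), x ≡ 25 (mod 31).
242

Using Chinese Remainder Theorem:
M = 15 × 31 = 465
M1 = 31, M2 = 15
y1 = 31^(-1) mod 15 = 1
y2 = 15^(-1) mod 31 = 29
x = (2×31×1 + 25×15×29) mod 465 = 242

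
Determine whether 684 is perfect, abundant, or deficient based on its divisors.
abundant

Proper divisors of 684: sum = 1 + 2 + 3 + 4 + 6 + 9 + 12 + 18 + ... + 114 + 171 + 228 + 342 (17 divisors) = 1136
Since 1136 > 684, 684 is abundant.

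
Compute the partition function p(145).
24908858009

p(n) counts ways to write n as a sum of positive integers (order ignored).
Euler's pentagonal recurrence: p(k) = p(k-1) + p(k-2) - p(k-5) - p(k-7) + p(k-12) + p(k-15) - ... (offsets j(3j∓1)/2, signs ++--, p(0)=1, p(<0)=0).
DP table for k = 0..144: p(0)=1, p(1)=1, p(2)=2, p(3)=3, p(4)=5, p(5)=7, p(6)=11, p(7)=15, p(8)=22, p(9)=30, p(10)=42, p(11)=56, p(12)=77, p(13)=101, p(14)=135, p(15)=176, p(16)=231, p(17)=297, p(18)=385, p(19)=490, p(20)=627, p(21)=792, p(22)=1002, p(23)=1255, p(24)=1575, p(25)=1958, p(26)=2436, p(27)=3010, p(28)=3718, p(29)=4565, p(30)=5604, p(31)=6842, p(32)=8349, p(33)=10143, p(34)=12310, p(35)=14883, p(36)=17977, p(37)=21637, p(38)=26015, p(39)=31185, p(40)=37338, p(41)=44583, p(42)=53174, p(43)=63261, p(44)=75175, p(45)=89134, p(46)=105558, p(47)=124754, p(48)=147273, p(49)=173525, p(50)=204226, p(51)=239943, p(52)=281589, p(53)=329931, p(54)=386155, p(55)=451276, p(56)=526823, p(57)=614154, p(58)=715220, p(59)=831820, p(60)=966467, p(61)=1121505, p(62)=1300156, p(63)=1505499, p(64)=1741630, p(65)=2012558, p(66)=2323520, p(67)=2679689, p(68)=3087735, p(69)=3554345, p(70)=4087968, p(71)=4697205, p(72)=5392783, p(73)=6185689, p(74)=7089500, p(75)=8118264, p(76)=9289091, p(77)=10619863, p(78)=12132164, p(79)=13848650, p(80)=15796476, p(81)=18004327, p(82)=20506255, p(83)=23338469, p(84)=26543660, p(85)=30167357, p(86)=34262962, p(87)=38887673, p(88)=44108109, p(89)=49995925, p(90)=56634173, p(91)=64112359, p(92)=72533807, p(93)=82010177, p(94)=92669720, p(95)=104651419, p(96)=118114304, p(97)=133230930, p(98)=150198136, p(99)=169229875, p(100)=190569292, p(101)=214481126, p(102)=241265379, p(103)=271248950, p(104)=304801365, p(105)=342325709, p(106)=384276336, p(107)=431149389, p(108)=483502844, p(109)=541946240, p(110)=607163746, p(111)=679903203, p(112)=761002156, p(113)=851376628, p(114)=952050665, p(115)=1064144451, p(116)=1188908248, p(117)=1327710076, p(118)=1482074143, p(119)=1653668665, p(120)=1844349560, p(121)=2056148051, p(122)=2291320912, p(123)=2552338241, p(124)=2841940500, p(125)=3163127352, p(126)=3519222692, p(127)=3913864295, p(128)=4351078600, p(129)=4835271870, p(130)=5371315400, p(131)=5964539504, p(132)=6620830889, p(133)=7346629512, p(134)=8149040695, p(135)=9035836076, p(136)=10015581680, p(137)=11097645016, p(138)=12292341831, p(139)=13610949895, p(140)=15065878135, p(141)=16670689208, p(142)=18440293320, p(143)=20390982757, p(144)=22540654445.
Final step: p(145) = p(144) + p(143) - p(140) - p(138) + p(133) + p(130) - p(123) - p(119) + p(110) + p(105) - p(94) - p(88) + p(75) + p(68) - p(53) - p(45) + p(28) + p(19) - p(0)
= 22540654445 + 20390982757 - 15065878135 - 12292341831 + 7346629512 + 5371315400 - 2552338241 - 1653668665 + 607163746 + 342325709 - 92669720 - 44108109 + 8118264 + 3087735 - 329931 - 89134 + 3718 + 490 - 1
= 24908858009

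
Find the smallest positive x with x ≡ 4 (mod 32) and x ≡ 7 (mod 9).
196

Using Chinese Remainder Theorem:
M = 32 × 9 = 288
M1 = 9, M2 = 32
y1 = 9^(-1) mod 32 = 25
y2 = 32^(-1) mod 9 = 2
x = (4×9×25 + 7×32×2) mod 288 = 196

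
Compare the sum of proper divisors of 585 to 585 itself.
deficient

Proper divisors of 585: sum = 1 + 3 + 5 + 9 + 13 + 15 + 39 + 45 + 65 + 117 + 195 = 507
Since 507 < 585, 585 is deficient.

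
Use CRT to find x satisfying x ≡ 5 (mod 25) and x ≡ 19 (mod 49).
705

Using Chinese Remainder Theorem:
M = 25 × 49 = 1225
M1 = 49, M2 = 25
y1 = 49^(-1) mod 25 = 24
y2 = 25^(-1) mod 49 = 2
x = (5×49×24 + 19×25×2) mod 1225 = 705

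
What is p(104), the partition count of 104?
304801365

p(n) counts ways to write n as a sum of positive integers (order ignored).
Euler's pentagonal recurrence: p(k) = p(k-1) + p(k-2) - p(k-5) - p(k-7) + p(k-12) + p(k-15) - ... (offsets j(3j∓1)/2, signs ++--, p(0)=1, p(<0)=0).
DP table for k = 0..103: p(0)=1, p(1)=1, p(2)=2, p(3)=3, p(4)=5, p(5)=7, p(6)=11, p(7)=15, p(8)=22, p(9)=30, p(10)=42, p(11)=56, p(12)=77, p(13)=101, p(14)=135, p(15)=176, p(16)=231, p(17)=297, p(18)=385, p(19)=490, p(20)=627, p(21)=792, p(22)=1002, p(23)=1255, p(24)=1575, p(25)=1958, p(26)=2436, p(27)=3010, p(28)=3718, p(29)=4565, p(30)=5604, p(31)=6842, p(32)=8349, p(33)=10143, p(34)=12310, p(35)=14883, p(36)=17977, p(37)=21637, p(38)=26015, p(39)=31185, p(40)=37338, p(41)=44583, p(42)=53174, p(43)=63261, p(44)=75175, p(45)=89134, p(46)=105558, p(47)=124754, p(48)=147273, p(49)=173525, p(50)=204226, p(51)=239943, p(52)=281589, p(53)=329931, p(54)=386155, p(55)=451276, p(56)=526823, p(57)=614154, p(58)=715220, p(59)=831820, p(60)=966467, p(61)=1121505, p(62)=1300156, p(63)=1505499, p(64)=1741630, p(65)=2012558, p(66)=2323520, p(67)=2679689, p(68)=3087735, p(69)=3554345, p(70)=4087968, p(71)=4697205, p(72)=5392783, p(73)=6185689, p(74)=7089500, p(75)=8118264, p(76)=9289091, p(77)=10619863, p(78)=12132164, p(79)=13848650, p(80)=15796476, p(81)=18004327, p(82)=20506255, p(83)=23338469, p(84)=26543660, p(85)=30167357, p(86)=34262962, p(87)=38887673, p(88)=44108109, p(89)=49995925, p(90)=56634173, p(91)=64112359, p(92)=72533807, p(93)=82010177, p(94)=92669720, p(95)=104651419, p(96)=118114304, p(97)=133230930, p(98)=150198136, p(99)=169229875, p(100)=190569292, p(101)=214481126, p(102)=241265379, p(103)=271248950.
Final step: p(104) = p(103) + p(102) - p(99) - p(97) + p(92) + p(89) - p(82) - p(78) + p(69) + p(64) - p(53) - p(47) + p(34) + p(27) - p(12) - p(4)
= 271248950 + 241265379 - 169229875 - 133230930 + 72533807 + 49995925 - 20506255 - 12132164 + 3554345 + 1741630 - 329931 - 124754 + 12310 + 3010 - 77 - 5
= 304801365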